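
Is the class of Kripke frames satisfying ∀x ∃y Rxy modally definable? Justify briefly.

Definable; □p → ◇p defines it

Yes: it is seriality, defined by the D schema □p → ◇p.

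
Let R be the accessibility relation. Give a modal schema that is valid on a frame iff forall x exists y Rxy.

The condition is seriality. The D schema □r → ◇r defines it.
Suppose □r→◇r is valid. At any x set V(r)=W. Then □r at x, so ◇r at x, so x has a successor.

□r → ◇r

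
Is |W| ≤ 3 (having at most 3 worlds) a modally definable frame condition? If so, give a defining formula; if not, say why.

Not definable by any modal formula

Any modally definable frame class is closed under disjoint unions.
Any modal formula valid on each of 4 disjoint one-world frames is valid on their disjoint union (validity is preserved under disjoint unions). Each one-world frame has |W|=1≤3, but the union has |W|=4.
So the class is not modally definable.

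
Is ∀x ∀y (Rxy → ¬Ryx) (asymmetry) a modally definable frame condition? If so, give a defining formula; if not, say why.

Not modally definable

Any modally definable frame class is closed under surjective bounded morphisms.
The 5-cycle (worlds a,b,c,d,e with a→b→c→d→e→a) is asymmetric. Mapping every world to a single reflexive point • is a surjective bounded morphism, and the reflexive point is not asymmetric (R•• but asymmetry requires ¬R••).
Hence asymmetry is not modally definable.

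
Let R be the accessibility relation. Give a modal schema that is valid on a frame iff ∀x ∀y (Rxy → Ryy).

This is shift-reflexivity; the standard corresponding axiom is T□: □(□s → s).

□(□s → s)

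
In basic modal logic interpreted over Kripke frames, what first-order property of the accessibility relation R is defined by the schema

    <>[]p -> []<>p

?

convergence: forall x forall y forall z (Rxy & Rxz -> exists w (Ryw & Rzw))

This is the .2 axiom.
It corresponds to convergence: forall x forall y forall z (Rxy & Rxz -> exists w (Ryw & Rzw)).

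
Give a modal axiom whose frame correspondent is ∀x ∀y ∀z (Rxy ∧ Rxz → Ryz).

◇p → □◇p

This is the Euclidean property; the standard corresponding axiom is 5: ◇p → □◇p.
Suppose ◇p→□◇p is valid. Take Rxy, Rxz and set V(p)={y}. Then ◇p at x, so □◇p at x, so ◇p at z, so some w with Rzw has p; w=y, i.e. Rzy. By symmetry of the argument, Ryz.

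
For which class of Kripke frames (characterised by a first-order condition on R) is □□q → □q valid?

Suppose □□q→□q is valid. Take Rxy and set V(q)={w : xR²w}. Then □□q at x, so □q at x, so q at y, i.e. ∃z(Rxz∧Rzy).
Conversely, on a frame with density the schema holds at every world under every valuation.
Frame condition: ∀x ∀y (Rxy → ∃z (Rxz ∧ Rzy)).

density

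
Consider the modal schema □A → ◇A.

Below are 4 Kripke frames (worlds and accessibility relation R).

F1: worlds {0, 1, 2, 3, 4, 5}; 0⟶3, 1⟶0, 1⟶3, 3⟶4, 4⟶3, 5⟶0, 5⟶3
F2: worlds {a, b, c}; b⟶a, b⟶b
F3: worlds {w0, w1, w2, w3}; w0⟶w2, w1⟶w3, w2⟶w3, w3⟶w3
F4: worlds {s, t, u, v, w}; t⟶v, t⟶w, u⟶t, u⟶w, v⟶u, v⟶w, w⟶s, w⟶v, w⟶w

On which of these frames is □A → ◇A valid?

The schema corresponds to seriality: ∀x ∃y Rxy.
F1: fails — world 2 has no successor.
F2: fails — world a has no successor.
F3: ✓.
F4: fails — world s has no successor.

F3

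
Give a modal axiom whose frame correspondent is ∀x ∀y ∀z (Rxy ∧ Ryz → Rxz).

□s → □□s

A defining formula is □s → □□s (the 4 axiom).
Suppose □s→□□s is valid. Take Rxy, Ryz and set V(s)={w : Rxw}. Then □s at x, so □□s at x, so □s at y, so s at z, i.e. Rxz.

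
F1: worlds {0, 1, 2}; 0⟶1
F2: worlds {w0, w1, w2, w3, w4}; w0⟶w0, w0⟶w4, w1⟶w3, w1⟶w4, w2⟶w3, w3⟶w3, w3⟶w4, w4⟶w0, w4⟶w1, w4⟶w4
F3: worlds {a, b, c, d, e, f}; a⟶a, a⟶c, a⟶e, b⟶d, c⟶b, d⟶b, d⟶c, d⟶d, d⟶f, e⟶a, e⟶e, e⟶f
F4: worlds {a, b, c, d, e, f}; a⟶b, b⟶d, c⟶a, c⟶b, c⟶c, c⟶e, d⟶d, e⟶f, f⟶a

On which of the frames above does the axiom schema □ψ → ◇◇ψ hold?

F2

The schema corresponds to a generalized confluence (Geach) condition: ∀x ∃w (xRw ∧ xR²w).
F1: fails — at 0 but no w with 0Rw and 0R²w.
F2: holds.
F3: fails — at c but no w with cRw and cR²w.
F4: fails — at a but no w with aRw and aR²w.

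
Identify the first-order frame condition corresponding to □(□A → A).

Suppose □(□A→A) is valid. Take Rxy and set V(A)={w : Ryw}. Then at y, □A holds; since □(□A→A) at x, □A→A at y, so A at y, i.e. Ryy.

Shift-reflexivity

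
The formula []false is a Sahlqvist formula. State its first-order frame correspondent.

Emptiness of R

□⊥ is valid iff no world has any successor (otherwise □⊥ fails at any world with one).
Conversely, on a frame with emptiness of R the schema holds at every world under every valuation.
So the correspondent is emptiness of R.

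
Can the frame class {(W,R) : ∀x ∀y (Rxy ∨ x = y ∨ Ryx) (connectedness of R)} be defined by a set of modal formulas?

No — not modally definable

Modal frame validity is preserved under disjoint unions.
Take 2 disjoint single-world reflexive frames: each is trivially connected, but their disjoint union has 2 worlds with no edge between distinct components, so it is not connected.
Hence connectedness of R is not modally definable.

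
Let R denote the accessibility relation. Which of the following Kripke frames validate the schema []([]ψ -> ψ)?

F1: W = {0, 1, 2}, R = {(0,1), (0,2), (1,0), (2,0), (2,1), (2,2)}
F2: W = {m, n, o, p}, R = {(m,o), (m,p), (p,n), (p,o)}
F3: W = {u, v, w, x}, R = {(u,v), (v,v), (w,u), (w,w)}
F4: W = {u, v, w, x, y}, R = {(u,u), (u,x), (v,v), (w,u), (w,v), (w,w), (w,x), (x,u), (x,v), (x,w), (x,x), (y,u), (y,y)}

The schema corresponds to shift-reflexivity: forall x forall y (Rxy -> Ryy).
F1: fails — R10 but not R00.
F2: fails — Rpn but not Rnn.
F3: fails — Rwu but not Ruu.
F4: condition met.
Valid on: F4.

F4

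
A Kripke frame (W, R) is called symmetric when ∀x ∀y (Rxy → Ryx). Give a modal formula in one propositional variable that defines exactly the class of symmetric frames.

The condition is symmetry. The B schema p → □◇p defines it.
Suppose p→□◇p is valid. Take Rxy and set V(p)={x}. Then p at x, so □◇p at x, so ◇p at y, so some z with Ryz has p; z=x, i.e. Ryx.

p → □◇p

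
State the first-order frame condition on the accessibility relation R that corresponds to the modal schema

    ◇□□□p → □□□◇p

∀x ∀y ∀z ((xRy ∧ xR³z) → ∃w (yR³w ∧ zRw))

This is a Sahlqvist (Geach-type) schema ◇^1□^3p → □^3◇^1p.
First-order correspondent: ∀x ∀y ∀z ((xRy ∧ xR³z) → ∃w (yR³w ∧ zRw)).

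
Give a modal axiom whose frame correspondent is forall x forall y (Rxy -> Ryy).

A defining formula is □(□r → r) (the T□ axiom).
Suppose □(□r→r) is valid. Take Rxy and set V(r)={w : Ryw}. Then at y, □r holds; since □(□r→r) at x, □r→r at y, so r at y, i.e. Ryy.

□(□r → r)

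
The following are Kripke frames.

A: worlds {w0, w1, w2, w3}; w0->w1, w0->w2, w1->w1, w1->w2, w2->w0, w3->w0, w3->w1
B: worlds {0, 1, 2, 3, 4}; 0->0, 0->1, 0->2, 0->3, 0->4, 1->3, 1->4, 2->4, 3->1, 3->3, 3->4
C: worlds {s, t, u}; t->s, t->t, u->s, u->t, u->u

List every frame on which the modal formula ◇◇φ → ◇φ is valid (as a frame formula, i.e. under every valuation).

C

The schema corresponds to transitivity: ∀x ∀y ∀z (Rxy ∧ Ryz → Rxz).
A: fails — Rw1w2 and Rw2w0 but not Rw1w0.
B: fails — R13 and R31 but not R11.
C: satisfies the condition.
Valid on: C.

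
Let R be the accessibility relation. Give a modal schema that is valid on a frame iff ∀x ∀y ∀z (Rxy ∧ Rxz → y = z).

◇ψ → □ψ

This is partial functionality; the standard corresponding axiom is CD: ◇ψ → □ψ.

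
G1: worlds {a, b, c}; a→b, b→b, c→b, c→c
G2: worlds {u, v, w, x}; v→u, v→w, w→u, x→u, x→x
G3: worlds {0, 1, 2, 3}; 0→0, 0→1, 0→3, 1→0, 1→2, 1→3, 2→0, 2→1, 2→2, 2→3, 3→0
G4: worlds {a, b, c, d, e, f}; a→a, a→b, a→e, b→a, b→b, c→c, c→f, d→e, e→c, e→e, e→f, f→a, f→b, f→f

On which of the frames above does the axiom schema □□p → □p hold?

This is the axiom for density; its first-order frame correspondent is ∀x ∀y (Rxy → ∃z (Rxz ∧ Rzy)).
G1: condition met.
G2: fails — Rwu but no z with Rwz and Rzu.
G3: condition met.
G4: condition met.

G1, G3, G4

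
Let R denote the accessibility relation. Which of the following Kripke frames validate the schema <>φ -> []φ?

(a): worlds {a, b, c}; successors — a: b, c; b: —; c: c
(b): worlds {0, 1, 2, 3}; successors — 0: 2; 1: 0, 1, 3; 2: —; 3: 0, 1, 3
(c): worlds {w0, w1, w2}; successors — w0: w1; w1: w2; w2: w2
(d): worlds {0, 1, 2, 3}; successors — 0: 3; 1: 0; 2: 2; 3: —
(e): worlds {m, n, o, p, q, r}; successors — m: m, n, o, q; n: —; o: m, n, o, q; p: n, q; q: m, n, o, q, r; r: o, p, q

(c), (d)

The schema corresponds to partial functionality: forall x forall y forall z (Rxy & Rxz -> y = z).
(a): fails — a sees both b and c.
(b): fails — 1 sees both 0 and 1.
(c): holds.
(d): holds.
(e): fails — m sees both m and n.
Valid on: (c), (d).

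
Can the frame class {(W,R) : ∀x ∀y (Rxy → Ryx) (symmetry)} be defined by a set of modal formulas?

Yes, by q → □◇q

Yes: it is symmetry, defined by the B schema q → □◇q.
Suppose q→□◇q is valid. Take Rxy and set V(q)={x}. Then q at x, so □◇q at x, so ◇q at y, so some z with Ryz has q; z=x, i.e. Ryx.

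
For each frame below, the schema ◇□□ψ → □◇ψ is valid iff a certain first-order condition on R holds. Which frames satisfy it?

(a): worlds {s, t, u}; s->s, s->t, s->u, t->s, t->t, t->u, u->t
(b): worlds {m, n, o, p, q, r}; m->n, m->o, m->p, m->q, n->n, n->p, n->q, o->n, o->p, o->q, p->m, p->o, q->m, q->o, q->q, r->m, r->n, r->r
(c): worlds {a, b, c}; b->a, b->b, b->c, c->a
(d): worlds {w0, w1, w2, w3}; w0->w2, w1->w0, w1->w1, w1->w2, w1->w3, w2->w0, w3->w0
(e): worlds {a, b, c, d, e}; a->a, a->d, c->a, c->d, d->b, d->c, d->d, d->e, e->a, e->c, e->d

(a), (b)

This is the axiom for a generalized confluence (Geach) condition; its first-order frame correspondent is ∀x ∀y ∀z ((xRy ∧ xRz) → ∃w (yR²w ∧ zRw)).
(a): ✓.
(b): ✓.
(c): fails — bRa, bRa but no w with aR²w and aRw.
(d): fails — w0Rw2, w0Rw2 but no w with w2R²w and w2Rw.
(e): fails — dRb, dRb but no w with bR²w and bRw.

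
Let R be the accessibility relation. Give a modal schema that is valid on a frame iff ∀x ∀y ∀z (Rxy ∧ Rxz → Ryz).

The condition is the Euclidean property. The 5 schema ◇p → □◇p defines it.
Suppose ◇p→□◇p is valid. Take Rxy, Rxz and set V(p)={y}. Then ◇p at x, so □◇p at x, so ◇p at z, so some w with Rzw has p; w=y, i.e. Rzy. By symmetry of the argument, Ryz.

◇p → □◇p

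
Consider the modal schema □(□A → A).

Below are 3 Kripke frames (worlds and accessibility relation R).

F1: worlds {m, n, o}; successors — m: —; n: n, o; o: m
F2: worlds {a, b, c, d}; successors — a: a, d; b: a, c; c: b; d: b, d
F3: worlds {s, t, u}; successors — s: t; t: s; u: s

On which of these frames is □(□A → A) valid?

none

This is the axiom for shift-reflexivity; its first-order frame correspondent is ∀x ∀y (Rxy → Ryy).
F1: fails — Rom but not Rmm.
F2: fails — Rbc but not Rcc.
F3: fails — Rus but not Rss.
Valid on no frame.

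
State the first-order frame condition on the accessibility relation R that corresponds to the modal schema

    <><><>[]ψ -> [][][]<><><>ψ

This is a Sahlqvist (Geach-type) schema ◇^3□^1ψ → □^3◇^3ψ.
First-order correspondent: forall x forall y forall z ((x R^3 y & x R^3 z) -> exists w (yRw & z R^3 w)).

forall x forall y forall z ((x R^3 y & x R^3 z) -> exists w (yRw & z R^3 w))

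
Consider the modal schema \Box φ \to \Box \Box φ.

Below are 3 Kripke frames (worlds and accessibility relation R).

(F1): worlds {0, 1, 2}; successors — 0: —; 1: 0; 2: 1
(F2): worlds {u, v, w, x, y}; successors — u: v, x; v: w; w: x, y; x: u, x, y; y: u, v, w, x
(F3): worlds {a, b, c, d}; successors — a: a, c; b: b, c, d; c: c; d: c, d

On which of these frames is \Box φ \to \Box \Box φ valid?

(F3)

The schema corresponds to transitivity: \forall x \forall y \forall z (Rxy \wedge Ryz \to Rxz).
(F1): fails — R21 and R10 but not R20.
(F2): fails — Ruv and Rvw but not Ruw.
(F3): condition met.
Valid on: (F3).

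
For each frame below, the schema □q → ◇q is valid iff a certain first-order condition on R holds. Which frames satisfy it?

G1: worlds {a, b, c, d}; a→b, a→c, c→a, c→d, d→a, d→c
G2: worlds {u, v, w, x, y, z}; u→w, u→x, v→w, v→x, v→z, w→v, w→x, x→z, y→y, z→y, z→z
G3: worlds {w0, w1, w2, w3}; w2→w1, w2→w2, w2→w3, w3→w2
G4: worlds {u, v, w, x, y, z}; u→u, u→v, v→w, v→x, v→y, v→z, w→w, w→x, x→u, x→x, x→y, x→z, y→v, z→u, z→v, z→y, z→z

Frame correspondent (Sahlqvist): ∀x ∃y Rxy — i.e. seriality.
G1: fails — world b has no successor.
G2: holds.
G3: fails — world w0 has no successor.
G4: holds.

G2, G4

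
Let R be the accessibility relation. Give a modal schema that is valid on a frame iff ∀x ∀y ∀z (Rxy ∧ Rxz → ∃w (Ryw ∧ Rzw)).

◇□r → □◇r

A defining formula is ◇□r → □◇r (the .2 axiom).
Suppose ◇□r→□◇r is valid. Take Rxy, Rxz and set V(r)={w : Ryw}. Then □r at y so ◇□r at x, so □◇r at x, so ◇r at z, giving w with Rzw and Ryw.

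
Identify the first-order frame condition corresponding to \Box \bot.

Emptiness of R

This is the Ver axiom.
Its frame correspondent is emptiness of R — \forall x \forall y \neg Rxy.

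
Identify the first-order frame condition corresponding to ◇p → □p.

This schema is the CD axiom.
It corresponds to partial functionality: ∀x ∀y ∀z (Rxy ∧ Rxz → y = z).

partial functionality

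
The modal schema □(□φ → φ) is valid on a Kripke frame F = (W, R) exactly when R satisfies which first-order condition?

Suppose □(□φ→φ) is valid. Take Rxy and set V(φ)={w : Ryw}. Then at y, □φ holds; since □(□φ→φ) at x, □φ→φ at y, so φ at y, i.e. Ryy.
The converse is a direct semantic check.
So the correspondent is shift-reflexivity.

Shift-reflexivity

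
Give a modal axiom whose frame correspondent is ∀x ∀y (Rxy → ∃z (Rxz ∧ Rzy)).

The condition is density. The C4 schema □□p → □p defines it.
Suppose □□p→□p is valid. Take Rxy and set V(p)={w : xR²w}. Then □□p at x, so □p at x, so p at y, i.e. ∃z(Rxz∧Rzy).

□□p → □p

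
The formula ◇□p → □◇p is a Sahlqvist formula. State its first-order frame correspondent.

Suppose ◇□p→□◇p is valid. Take Rxy, Rxz and set V(p)={w : Ryw}. Then □p at y so ◇□p at x, so □◇p at x, so ◇p at z, giving w with Rzw and Ryw.
The converse is a direct semantic check.
So the correspondent is convergence.

convergence: ∀x ∀y ∀z (Rxy ∧ Rxz → ∃w (Ryw ∧ Rzw))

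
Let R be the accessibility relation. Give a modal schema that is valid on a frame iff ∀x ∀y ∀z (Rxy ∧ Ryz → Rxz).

The condition is transitivity. The 4 schema □ψ → □□ψ defines it.
Suppose □ψ→□□ψ is valid. Take Rxy, Ryz and set V(ψ)={w : Rxw}. Then □ψ at x, so □□ψ at x, so □ψ at y, so ψ at z, i.e. Rxz.

□ψ → □□ψ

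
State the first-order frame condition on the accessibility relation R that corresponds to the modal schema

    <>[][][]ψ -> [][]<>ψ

forall x forall y forall z ((xRy & x R^2 z) -> exists w (y R^3 w & zRw))

This is a Sahlqvist (Geach-type) schema ◇^1□^3ψ → □^2◇^1ψ.
Minimal-valuation argument: fix x; take any y with xR^1y and any z with xR^2z. Set V(ψ) to the set of worlds R-reachable from y in exactly 3 steps. Then □^3ψ holds at y, so the antecedent holds at x; validity forces ◇^1ψ at z, giving a w with zR^1w and yR^3w.
First-order correspondent: forall x forall y forall z ((xRy & x R^2 z) -> exists w (y R^3 w & zRw)).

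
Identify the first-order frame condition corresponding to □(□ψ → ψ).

Shift-reflexivity

Suppose □(□ψ→ψ) is valid. Take Rxy and set V(ψ)={w : Ryw}. Then at y, □ψ holds; since □(□ψ→ψ) at x, □ψ→ψ at y, so ψ at y, i.e. Ryy.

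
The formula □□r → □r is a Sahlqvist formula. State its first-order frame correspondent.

Suppose □□r→□r is valid. Take Rxy and set V(r)={w : xR²w}. Then □□r at x, so □r at x, so r at y, i.e. ∃z(Rxz∧Rzy).

Density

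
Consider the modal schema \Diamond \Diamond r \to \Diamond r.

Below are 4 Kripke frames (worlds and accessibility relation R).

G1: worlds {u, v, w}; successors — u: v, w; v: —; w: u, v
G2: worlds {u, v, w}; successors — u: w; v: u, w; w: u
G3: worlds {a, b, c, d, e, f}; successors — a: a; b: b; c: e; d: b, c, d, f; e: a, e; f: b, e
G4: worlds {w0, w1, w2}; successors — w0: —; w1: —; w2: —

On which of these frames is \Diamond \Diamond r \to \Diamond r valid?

This is the axiom for a generalized confluence (Geach) condition; its first-order frame correspondent is \forall x \forall y (x R^2 y \to \exists w (y = w \wedge xRw)).
G1: fails — uR²u but no t with u=t and uRt.
G2: fails — uR²u but no t with u=t and uRt.
G3: fails — cR²a but no w with a=w and cRw.
G4: satisfies the condition.
Valid on: G4.

G4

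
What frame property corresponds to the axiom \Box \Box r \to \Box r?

Suppose □□r→□r is valid. Take Rxy and set V(r)={w : xR²w}. Then □□r at x, so □r at x, so r at y, i.e. ∃z(Rxz∧Rzy).

density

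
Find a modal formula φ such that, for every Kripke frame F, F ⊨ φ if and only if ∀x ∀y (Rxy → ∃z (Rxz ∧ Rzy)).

This is density; the standard corresponding axiom is C4: □□p → □p.

□□p → □p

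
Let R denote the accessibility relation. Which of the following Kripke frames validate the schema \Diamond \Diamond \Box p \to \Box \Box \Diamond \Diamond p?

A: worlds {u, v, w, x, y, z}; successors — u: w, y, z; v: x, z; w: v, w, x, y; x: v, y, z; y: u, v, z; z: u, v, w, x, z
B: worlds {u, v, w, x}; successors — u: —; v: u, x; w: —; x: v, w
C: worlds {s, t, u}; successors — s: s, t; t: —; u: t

This is the axiom for a generalized confluence (Geach) condition; its first-order frame correspondent is \forall x \forall y \forall z ((x R^2 y \wedge x R^2 z) \to \exists w (yRw \wedge z R^2 w)).
A: holds.
B: fails — vR²v, vR²v but no t with vRt and vR²t.
C: fails — sR²s, sR²t but no w with sRw and tR²w.

A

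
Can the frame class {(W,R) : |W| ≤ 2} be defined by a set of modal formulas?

Modal frame validity is preserved under disjoint unions.
Any modal formula valid on each of 3 disjoint one-world frames is valid on their disjoint union (validity is preserved under disjoint unions). Each one-world frame has |W|=1≤2, but the union has |W|=3.
So the class is not modally definable.

No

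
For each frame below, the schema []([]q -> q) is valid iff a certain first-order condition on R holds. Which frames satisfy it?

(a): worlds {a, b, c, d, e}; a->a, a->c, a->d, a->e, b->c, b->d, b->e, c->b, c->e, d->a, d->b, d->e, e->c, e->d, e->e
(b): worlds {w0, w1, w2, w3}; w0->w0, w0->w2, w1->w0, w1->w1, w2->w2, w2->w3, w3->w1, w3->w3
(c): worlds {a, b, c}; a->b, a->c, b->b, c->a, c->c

(b)

This is the axiom for shift-reflexivity; its first-order frame correspondent is forall x forall y (Rxy -> Ryy).
(a): fails — Rbc but not Rcc.
(b): condition met.
(c): fails — Rca but not Raa.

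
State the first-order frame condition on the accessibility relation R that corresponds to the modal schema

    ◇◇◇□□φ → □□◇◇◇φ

∀x ∀y ∀z ((xR³y ∧ xR²z) → ∃w (yR²w ∧ zR³w))

This is a Sahlqvist (Geach-type) schema ◇^3□^2φ → □^2◇^3φ.
First-order correspondent: ∀x ∀y ∀z ((xR³y ∧ xR²z) → ∃w (yR²w ∧ zR³w)).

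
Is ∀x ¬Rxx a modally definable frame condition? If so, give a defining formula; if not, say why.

Modal frame validity is preserved under surjective bounded morphisms.
The 5-cycle (worlds s,t,u,v,w with s→t→u→v→w→s) is irreflexive, and the map sending every world to a single reflexive point • is a surjective bounded morphism (forth: every edge maps to (•,•); back: every world has a successor). So any modal formula valid on the 5-cycle is also valid on the reflexive point, which is not irreflexive.
So no modal formula (or set of formulas) defines exactly the irreflexive frames.

No — not modally definable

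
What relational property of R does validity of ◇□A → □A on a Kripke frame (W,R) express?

This is frame-equivalent to ◇A → □◇A (substitute ¬A for A and contrapose).
Suppose ◇A→□◇A is valid. Take Rxy, Rxz and set V(A)={y}. Then ◇A at x, so □◇A at x, so ◇A at z, so some w with Rzw has A; w=y, i.e. Rzy. By symmetry of the argument, Ryz.

the Euclidean property: ∀x ∀y ∀z (Rxy ∧ Rxz → Ryz)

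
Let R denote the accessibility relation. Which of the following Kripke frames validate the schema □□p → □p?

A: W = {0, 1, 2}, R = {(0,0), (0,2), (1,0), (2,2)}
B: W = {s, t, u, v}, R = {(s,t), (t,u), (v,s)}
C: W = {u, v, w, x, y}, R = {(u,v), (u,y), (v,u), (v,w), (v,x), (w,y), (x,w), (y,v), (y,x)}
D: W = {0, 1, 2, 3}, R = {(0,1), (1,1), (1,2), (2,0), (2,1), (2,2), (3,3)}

Frame correspondent (Sahlqvist): ∀x ∀y (Rxy → ∃z (Rxz ∧ Rzy)) — i.e. density.
A: ✓.
B: fails — Rtu but no z with Rtz and Rzu.
C: fails — Rxw but no z with Rxz and Rzw.
D: ✓.
Valid on: A, D.

A, D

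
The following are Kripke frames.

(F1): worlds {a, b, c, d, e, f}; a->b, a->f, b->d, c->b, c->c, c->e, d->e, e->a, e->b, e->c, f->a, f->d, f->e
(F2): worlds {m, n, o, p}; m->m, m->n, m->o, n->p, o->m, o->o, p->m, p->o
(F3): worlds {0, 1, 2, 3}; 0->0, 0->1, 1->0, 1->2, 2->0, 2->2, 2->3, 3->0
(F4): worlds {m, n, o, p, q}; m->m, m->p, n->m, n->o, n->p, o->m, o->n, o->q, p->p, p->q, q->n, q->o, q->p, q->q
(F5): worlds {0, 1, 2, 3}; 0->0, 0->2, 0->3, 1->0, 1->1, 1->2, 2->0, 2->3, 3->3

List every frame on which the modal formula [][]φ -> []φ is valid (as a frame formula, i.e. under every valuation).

(F3), (F5)

This is the axiom for density; its first-order frame correspondent is forall x forall y (Rxy -> exists z (Rxz & Rzy)).
(F1): fails — Rea but no z with Rez and Rza.
(F2): fails — Rnp but no z with Rnz and Rzp.
(F3): condition met.
(F4): fails — Rno but no z with Rnz and Rzo.
(F5): condition met.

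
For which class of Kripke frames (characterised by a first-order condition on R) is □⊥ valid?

emptiness of R

□⊥ is valid iff no world has any successor (otherwise □⊥ fails at any world with one).
The converse is a direct semantic check.
So the correspondent is emptiness of R.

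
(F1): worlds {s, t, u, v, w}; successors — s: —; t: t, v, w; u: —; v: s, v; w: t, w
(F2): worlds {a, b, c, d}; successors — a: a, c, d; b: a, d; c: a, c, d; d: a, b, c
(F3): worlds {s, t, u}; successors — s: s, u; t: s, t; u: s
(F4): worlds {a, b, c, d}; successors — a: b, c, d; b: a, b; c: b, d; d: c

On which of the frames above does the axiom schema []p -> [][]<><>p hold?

(F2), (F3)

The schema corresponds to a generalized confluence (Geach) condition: forall x forall z (x R^2 z -> exists w (xRw & z R^2 w)).
(F1): fails — tR²s but no w* with tRw* and sR²w*.
(F2): condition met.
(F3): condition met.
(F4): fails — dR²d but no w with dRw and dR²w.
Valid on: (F2), (F3).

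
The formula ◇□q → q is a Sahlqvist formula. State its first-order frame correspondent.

Equivalently (dual form): q → □◇q.
Suppose q→□◇q is valid. Take Rxy and set V(q)={x}. Then q at x, so □◇q at x, so ◇q at y, so some z with Ryz has q; z=x, i.e. Ryx.

symmetry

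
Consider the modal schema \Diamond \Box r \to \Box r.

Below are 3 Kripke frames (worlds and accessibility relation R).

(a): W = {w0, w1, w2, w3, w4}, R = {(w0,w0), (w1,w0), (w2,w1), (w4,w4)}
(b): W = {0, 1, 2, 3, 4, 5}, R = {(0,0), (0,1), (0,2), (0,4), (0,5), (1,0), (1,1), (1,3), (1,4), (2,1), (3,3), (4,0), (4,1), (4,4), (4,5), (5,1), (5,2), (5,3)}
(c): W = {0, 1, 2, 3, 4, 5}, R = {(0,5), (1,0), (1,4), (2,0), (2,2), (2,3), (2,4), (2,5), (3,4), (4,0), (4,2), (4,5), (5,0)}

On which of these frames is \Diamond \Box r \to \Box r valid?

This is the axiom for a generalized confluence (Geach) condition; its first-order frame correspondent is \forall x \forall y \forall z ((xRy \wedge xRz) \to \exists w (yRw \wedge z = w)).
(a): fails — w2Rw1, w2Rw1 but no w with w1Rw and w1=w.
(b): fails — 0R1, 0R2 but no w with 1Rw and 2=w.
(c): fails — 0R5, 0R5 but no w with 5Rw and 5=w.
Valid on no frame.

none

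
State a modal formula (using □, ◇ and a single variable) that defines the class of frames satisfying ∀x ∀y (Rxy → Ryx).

The condition is symmetry. The B schema s → □◇s defines it.
Suppose s→□◇s is valid. Take Rxy and set V(s)={x}. Then s at x, so □◇s at x, so ◇s at y, so some z with Ryz has s; z=x, i.e. Ryx.

s → □◇s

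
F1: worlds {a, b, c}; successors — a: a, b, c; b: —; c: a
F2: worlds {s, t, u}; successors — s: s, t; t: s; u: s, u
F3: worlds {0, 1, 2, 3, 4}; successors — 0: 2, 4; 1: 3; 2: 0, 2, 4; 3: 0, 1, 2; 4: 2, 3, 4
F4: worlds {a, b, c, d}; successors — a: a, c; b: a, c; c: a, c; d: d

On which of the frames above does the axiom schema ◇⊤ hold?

This is the axiom for seriality; its first-order frame correspondent is ∀x ∃y Rxy.
F1: fails — world b has no successor.
F2: holds.
F3: holds.
F4: holds.
Valid on: F2, F3, F4.

F2, F3, F4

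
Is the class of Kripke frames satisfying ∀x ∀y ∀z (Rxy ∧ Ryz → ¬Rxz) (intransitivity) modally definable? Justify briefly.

No

Modal frame validity is preserved under surjective bounded morphisms.
The 3-cycle (worlds w0,w1,w2 with w0→w1→w2→w0) is intransitive. Mapping every world to a single reflexive point • is a surjective bounded morphism; the reflexive point is not intransitive (R••∧R•• but R••).
So the class is not modally definable.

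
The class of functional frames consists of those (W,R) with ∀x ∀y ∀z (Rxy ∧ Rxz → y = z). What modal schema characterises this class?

◇r → □r

A defining formula is ◇r → □r (the CD axiom).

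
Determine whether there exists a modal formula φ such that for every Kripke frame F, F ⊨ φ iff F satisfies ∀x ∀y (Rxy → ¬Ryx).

Any modally definable frame class is closed under surjective bounded morphisms.
The 4-cycle (worlds w0,w1,w2,w3 with w0→w1→w2→w3→w0) is asymmetric. Mapping every world to a single reflexive point • is a surjective bounded morphism, and the reflexive point is not asymmetric (R•• but asymmetry requires ¬R••).
Hence asymmetry is not modally definable.

No — not modally definable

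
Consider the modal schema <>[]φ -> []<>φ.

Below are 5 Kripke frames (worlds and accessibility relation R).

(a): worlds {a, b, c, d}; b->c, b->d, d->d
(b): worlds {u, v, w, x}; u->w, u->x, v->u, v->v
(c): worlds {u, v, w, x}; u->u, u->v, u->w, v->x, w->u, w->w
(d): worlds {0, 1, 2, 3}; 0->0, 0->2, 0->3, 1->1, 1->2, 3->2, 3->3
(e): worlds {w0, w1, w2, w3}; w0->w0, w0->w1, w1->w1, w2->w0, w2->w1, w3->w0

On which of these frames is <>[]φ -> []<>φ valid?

(e)

This is the axiom for convergence; its first-order frame correspondent is forall x forall y forall z (Rxy & Rxz -> exists w (Ryw & Rzw)).
(a): fails — Rbc and Rbc but c and c have no common successor.
(b): fails — Ruw and Ruw but w and w have no common successor.
(c): fails — Ruv and Ruw but v and w have no common successor.
(d): fails — R00 and R02 but 0 and 2 have no common successor.
(e): holds.
Valid on: (e).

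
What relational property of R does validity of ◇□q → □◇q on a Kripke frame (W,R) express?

Suppose ◇□q→□◇q is valid. Take Rxy, Rxz and set V(q)={w : Ryw}. Then □q at y so ◇□q at x, so □◇q at x, so ◇q at z, giving w with Rzw and Ryw.
Conversely, on a frame with convergence the schema holds at every world under every valuation.
Frame condition: ∀x ∀y ∀z (Rxy ∧ Rxz → ∃w (Ryw ∧ Rzw)).

convergence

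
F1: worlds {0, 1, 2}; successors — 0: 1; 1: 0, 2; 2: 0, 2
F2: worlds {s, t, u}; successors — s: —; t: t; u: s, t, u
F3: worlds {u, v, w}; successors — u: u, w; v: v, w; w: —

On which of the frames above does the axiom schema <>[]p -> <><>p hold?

The schema corresponds to a generalized confluence (Geach) condition: forall x forall y (xRy -> exists w (yRw & x R^2 w)).
F1: satisfies the condition.
F2: fails — uRs but no w with sRw and uR²w.
F3: fails — uRw but no t with wRt and uR²t.

F1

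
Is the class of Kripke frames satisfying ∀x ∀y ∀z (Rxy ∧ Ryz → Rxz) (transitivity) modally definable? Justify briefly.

This is a Sahlqvist condition; the 4 axiom □q → □□q defines it.

Yes — defined by □q → □□q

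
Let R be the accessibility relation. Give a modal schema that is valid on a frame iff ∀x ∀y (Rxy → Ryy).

□(□p → p)

This is shift-reflexivity; the standard corresponding axiom is T□: □(□p → p).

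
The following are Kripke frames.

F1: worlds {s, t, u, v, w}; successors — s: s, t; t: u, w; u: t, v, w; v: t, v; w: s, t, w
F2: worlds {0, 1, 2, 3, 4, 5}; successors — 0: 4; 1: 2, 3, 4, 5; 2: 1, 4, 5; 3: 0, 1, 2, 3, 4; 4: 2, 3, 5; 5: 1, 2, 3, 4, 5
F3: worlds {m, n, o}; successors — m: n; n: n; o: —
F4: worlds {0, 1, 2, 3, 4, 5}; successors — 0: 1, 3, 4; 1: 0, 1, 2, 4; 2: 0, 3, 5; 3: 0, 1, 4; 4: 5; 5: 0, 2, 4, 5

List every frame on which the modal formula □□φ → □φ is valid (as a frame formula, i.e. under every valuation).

F3

This is the axiom for density; its first-order frame correspondent is ∀x ∀y (Rxy → ∃z (Rxz ∧ Rzy)).
F1: fails — Rtu but no z with Rtz and Rzu.
F2: fails — R04 but no z with R0z and Rz4.
F3: ✓.
F4: fails — R03 but no z with R0z and Rz3.
Valid on: F3.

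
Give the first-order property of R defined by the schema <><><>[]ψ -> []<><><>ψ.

This is a Sahlqvist (Geach-type) schema ◇^3□^1ψ → □^1◇^3ψ.
Minimal-valuation argument: fix x; take any y with xR^3y and any z with xR^1z. Set V(ψ) to the set of worlds R-reachable from y in exactly 1 step. Then □^1ψ holds at y, so the antecedent holds at x; validity forces ◇^3ψ at z, giving a w with zR^3w and yR^1w.
First-order correspondent: forall x forall y forall z ((x R^3 y & xRz) -> exists w (yRw & z R^3 w)).

forall x forall y forall z ((x R^3 y & xRz) -> exists w (yRw & z R^3 w))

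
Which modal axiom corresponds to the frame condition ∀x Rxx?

□s → s

This is reflexivity; the standard corresponding axiom is T: □s → s.
Suppose □s→s is valid. At any x set V(s)={w : Rxw}. Then □s holds at x, so s holds at x, i.e. Rxx.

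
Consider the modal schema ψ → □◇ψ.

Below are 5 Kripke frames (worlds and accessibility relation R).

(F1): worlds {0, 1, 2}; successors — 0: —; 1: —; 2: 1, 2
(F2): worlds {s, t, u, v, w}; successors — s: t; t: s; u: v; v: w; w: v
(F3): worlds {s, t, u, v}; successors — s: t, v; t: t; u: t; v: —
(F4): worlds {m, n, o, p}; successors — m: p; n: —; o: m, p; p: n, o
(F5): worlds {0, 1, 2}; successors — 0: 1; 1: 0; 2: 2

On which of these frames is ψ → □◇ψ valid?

(F5)

Frame correspondent (Sahlqvist): ∀x ∀y (Rxy → Ryx) — i.e. symmetry.
(F1): fails — R21 but not R12.
(F2): fails — Ruv but not Rvu.
(F3): fails — Rsv but not Rvs.
(F4): fails — Rom but not Rmo.
(F5): condition met.
Valid on: (F5).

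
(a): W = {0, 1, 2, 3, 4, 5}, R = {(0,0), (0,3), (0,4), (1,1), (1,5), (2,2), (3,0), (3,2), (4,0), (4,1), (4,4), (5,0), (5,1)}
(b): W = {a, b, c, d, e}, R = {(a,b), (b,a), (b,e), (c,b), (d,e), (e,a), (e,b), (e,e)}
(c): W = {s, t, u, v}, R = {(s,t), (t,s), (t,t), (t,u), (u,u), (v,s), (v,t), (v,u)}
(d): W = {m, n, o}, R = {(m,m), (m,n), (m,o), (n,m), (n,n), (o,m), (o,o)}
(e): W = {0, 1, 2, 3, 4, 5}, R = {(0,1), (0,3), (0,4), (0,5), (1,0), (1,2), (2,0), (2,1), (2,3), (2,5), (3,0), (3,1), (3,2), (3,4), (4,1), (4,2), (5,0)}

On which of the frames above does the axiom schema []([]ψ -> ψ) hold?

(d)

This is the axiom for shift-reflexivity; its first-order frame correspondent is forall x forall y (Rxy -> Ryy).
(a): fails — R03 but not R33.
(b): fails — Reb but not Rbb.
(c): fails — Rts but not Rss.
(d): ✓.
(e): fails — R10 but not R00.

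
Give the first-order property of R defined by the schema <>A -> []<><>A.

This is a Sahlqvist (Geach-type) schema ◇^1□^0A → □^1◇^2A.
Minimal-valuation argument: fix x; take any y with xR^1y and any z with xR^1z. Set V(A) to the set of worlds R-reachable from y in exactly 0 steps. Then □^0A holds at y, so the antecedent holds at x; validity forces ◇^2A at z, giving a w with zR^2w and yR^0w.
First-order correspondent: forall x forall y forall z ((xRy & xRz) -> exists w (y = w & z R^2 w)).

forall x forall y forall z ((xRy & xRz) -> exists w (y = w & z R^2 w))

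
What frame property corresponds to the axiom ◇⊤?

◇⊤ holds at w iff w has a successor, so frame-validity of ◇⊤ is exactly seriality. Equivalently via □φ → ◇φ:
Suppose □φ→◇φ is valid. At any x set V(φ)=W. Then □φ at x, so ◇φ at x, so x has a successor.
The converse is a direct semantic check.
So the correspondent is seriality.

seriality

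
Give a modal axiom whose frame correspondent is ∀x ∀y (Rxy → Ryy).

□(□s → s)

The condition is shift-reflexivity. The T□ schema □(□s → s) defines it.
Suppose □(□s→s) is valid. Take Rxy and set V(s)={w : Ryw}. Then at y, □s holds; since □(□s→s) at x, □s→s at y, so s at y, i.e. Ryy.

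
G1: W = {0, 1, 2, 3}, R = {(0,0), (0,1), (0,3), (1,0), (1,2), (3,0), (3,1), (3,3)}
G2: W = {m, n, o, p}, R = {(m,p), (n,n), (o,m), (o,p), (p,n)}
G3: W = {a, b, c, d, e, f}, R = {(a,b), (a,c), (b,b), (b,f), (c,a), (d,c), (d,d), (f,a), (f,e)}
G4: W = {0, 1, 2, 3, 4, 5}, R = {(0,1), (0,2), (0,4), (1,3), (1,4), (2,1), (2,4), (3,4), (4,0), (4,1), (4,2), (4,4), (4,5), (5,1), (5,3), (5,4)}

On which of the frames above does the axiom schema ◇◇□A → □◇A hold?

G4

This is the axiom for a generalized confluence (Geach) condition; its first-order frame correspondent is ∀x ∀y ∀z ((xR²y ∧ xRz) → ∃w (yRw ∧ zRw)).
G1: fails — 0R²2, 0R0 but no w with 2Rw and 0Rw.
G2: fails — oR²n, oRm but no w with nRw and mRw.
G3: fails — aR²a, aRc but no w with aRw and cRw.
G4: condition met.
Valid on: G4.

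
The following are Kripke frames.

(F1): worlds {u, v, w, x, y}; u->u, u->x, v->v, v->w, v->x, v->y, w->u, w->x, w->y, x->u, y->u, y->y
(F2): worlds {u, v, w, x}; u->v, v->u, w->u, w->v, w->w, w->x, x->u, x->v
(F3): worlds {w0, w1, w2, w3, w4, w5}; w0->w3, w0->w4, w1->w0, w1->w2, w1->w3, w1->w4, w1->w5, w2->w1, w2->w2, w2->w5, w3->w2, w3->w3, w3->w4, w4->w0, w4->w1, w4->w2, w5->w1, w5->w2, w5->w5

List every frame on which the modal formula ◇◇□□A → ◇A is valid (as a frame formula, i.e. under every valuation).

(F1), (F3)

Frame correspondent (Sahlqvist): ∀x ∀y (xR²y → ∃w (yR²w ∧ xRw)) — i.e. a generalized confluence (Geach) condition.
(F1): satisfies the condition.
(F2): fails — uR²u but no t with uR²t and uRt.
(F3): satisfies the condition.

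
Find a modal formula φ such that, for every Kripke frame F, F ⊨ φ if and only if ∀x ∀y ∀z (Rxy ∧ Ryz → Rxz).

This is transitivity; the standard corresponding axiom is 4: □r → □□r.
Suppose □r→□□r is valid. Take Rxy, Ryz and set V(r)={w : Rxw}. Then □r at x, so □□r at x, so □r at y, so r at z, i.e. Rxz.

□r → □□r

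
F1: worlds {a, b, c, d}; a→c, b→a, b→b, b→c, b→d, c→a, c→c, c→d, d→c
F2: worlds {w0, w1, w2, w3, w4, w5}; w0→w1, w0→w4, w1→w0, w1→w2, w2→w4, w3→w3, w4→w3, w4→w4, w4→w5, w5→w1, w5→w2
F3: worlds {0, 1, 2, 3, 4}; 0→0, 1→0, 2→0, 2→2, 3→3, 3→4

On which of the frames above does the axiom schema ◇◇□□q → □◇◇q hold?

F1

The schema corresponds to a generalized confluence (Geach) condition: ∀x ∀y ∀z ((xR²y ∧ xRz) → ∃w (yR²w ∧ zR²w)).
F1: holds.
F2: fails — w0R²w3, w0Rw1 but no w with w3R²w and w1R²w.
F3: fails — 3R²3, 3R4 but no w with 3R²w and 4R²w.
Valid on: F1.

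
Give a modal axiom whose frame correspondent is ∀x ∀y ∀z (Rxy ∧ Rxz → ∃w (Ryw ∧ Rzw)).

◇□s → □◇s

A defining formula is ◇□s → □◇s (the .2 axiom).
Suppose ◇□s→□◇s is valid. Take Rxy, Rxz and set V(s)={w : Ryw}. Then □s at y so ◇□s at x, so □◇s at x, so ◇s at z, giving w with Rzw and Ryw.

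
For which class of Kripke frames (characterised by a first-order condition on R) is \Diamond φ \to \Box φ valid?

partial functionality: \forall x \forall y \forall z (Rxy \wedge Rxz \to y = z)

Suppose ◇φ→□φ is valid. Take Rxy, Rxz and set V(φ)={y}. Then ◇φ at x, so □φ at x, so φ at z, i.e. z=y.
The converse is a direct semantic check.
Frame condition: \forall x \forall y \forall z (Rxy \wedge Rxz \to y = z).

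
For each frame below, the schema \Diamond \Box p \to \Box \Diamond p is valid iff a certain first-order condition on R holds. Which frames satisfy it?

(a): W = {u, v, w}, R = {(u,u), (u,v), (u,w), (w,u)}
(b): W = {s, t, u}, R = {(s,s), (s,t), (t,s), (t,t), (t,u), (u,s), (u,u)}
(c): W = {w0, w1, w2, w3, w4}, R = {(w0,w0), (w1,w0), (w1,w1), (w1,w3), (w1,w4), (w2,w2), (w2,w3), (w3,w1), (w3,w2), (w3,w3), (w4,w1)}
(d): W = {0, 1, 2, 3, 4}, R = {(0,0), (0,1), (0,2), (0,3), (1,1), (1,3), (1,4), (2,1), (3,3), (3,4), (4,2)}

(b)

This is the axiom for convergence; its first-order frame correspondent is \forall x \forall y \forall z (Rxy \wedge Rxz \to \exists w (Ryw \wedge Rzw)).
(a): fails — Ruv and Ruv but v and v have no common successor.
(b): satisfies the condition.
(c): fails — Rw1w0 and Rw1w3 but w0 and w3 have no common successor.
(d): fails — R02 and R03 but 2 and 3 have no common successor.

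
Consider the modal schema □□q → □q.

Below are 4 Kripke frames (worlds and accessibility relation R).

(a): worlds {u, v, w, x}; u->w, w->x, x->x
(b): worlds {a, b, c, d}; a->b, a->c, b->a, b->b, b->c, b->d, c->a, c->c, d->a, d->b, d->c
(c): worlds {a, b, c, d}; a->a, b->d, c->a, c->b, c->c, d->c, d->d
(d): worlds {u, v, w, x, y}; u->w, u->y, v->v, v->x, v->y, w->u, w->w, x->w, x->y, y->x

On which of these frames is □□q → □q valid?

The schema corresponds to density: ∀x ∀y (Rxy → ∃z (Rxz ∧ Rzy)).
(a): fails — Ruw but no z with Ruz and Rzw.
(b): satisfies the condition.
(c): satisfies the condition.
(d): fails — Ryx but no z with Ryz and Rzx.

(b), (c)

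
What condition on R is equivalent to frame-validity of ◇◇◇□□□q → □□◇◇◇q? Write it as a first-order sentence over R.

This is a Sahlqvist (Geach-type) schema ◇^3□^3q → □^2◇^3q.
First-order correspondent: ∀x ∀y ∀z ((xR³y ∧ xR²z) → ∃w (yR³w ∧ zR³w)).

∀x ∀y ∀z ((xR³y ∧ xR²z) → ∃w (yR³w ∧ zR³w))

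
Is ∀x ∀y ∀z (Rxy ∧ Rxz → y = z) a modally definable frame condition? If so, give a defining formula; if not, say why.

The condition is partial functionality. A defining modal formula is ◇p → □p.
Suppose ◇p→□p is valid. Take Rxy, Rxz and set V(p)={y}. Then ◇p at x, so □p at x, so p at z, i.e. z=y.

Yes — defined by ◇p → □p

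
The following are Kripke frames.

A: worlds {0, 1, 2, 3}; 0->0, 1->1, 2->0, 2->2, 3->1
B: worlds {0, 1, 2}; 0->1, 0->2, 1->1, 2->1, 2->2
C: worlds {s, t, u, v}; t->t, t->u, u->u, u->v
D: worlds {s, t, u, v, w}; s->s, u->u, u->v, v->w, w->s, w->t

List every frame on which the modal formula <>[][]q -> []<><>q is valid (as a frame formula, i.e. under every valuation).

This is the axiom for a generalized confluence (Geach) condition; its first-order frame correspondent is forall x forall y forall z ((xRy & xRz) -> exists w (y R^2 w & z R^2 w)).
A: satisfies the condition.
B: satisfies the condition.
C: fails — uRu, uRv but no w with uR²w and vR²w.
D: fails — uRu, uRv but no w* with uR²w* and vR²w*.

A, B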